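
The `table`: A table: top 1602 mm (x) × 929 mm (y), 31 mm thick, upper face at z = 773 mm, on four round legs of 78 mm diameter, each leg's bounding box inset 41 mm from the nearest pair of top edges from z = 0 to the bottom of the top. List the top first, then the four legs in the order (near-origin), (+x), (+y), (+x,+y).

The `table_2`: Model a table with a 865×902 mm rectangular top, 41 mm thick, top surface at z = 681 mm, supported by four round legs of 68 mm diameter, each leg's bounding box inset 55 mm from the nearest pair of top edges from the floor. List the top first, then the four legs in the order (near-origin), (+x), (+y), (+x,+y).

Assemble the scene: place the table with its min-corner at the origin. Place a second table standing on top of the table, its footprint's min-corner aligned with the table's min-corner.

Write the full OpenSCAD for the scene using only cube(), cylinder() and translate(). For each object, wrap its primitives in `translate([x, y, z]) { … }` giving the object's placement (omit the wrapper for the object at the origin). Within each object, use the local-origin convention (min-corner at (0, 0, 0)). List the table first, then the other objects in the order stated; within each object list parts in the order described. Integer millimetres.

translate([0, 0, 742]) cube([1602, 929, 31]);
translate([80, 80, 0]) cylinder(h = 742, r = 39);
translate([1522, 80, 0]) cylinder(h = 742, r = 39);
translate([80, 849, 0]) cylinder(h = 742, r = 39);
translate([1522, 849, 0]) cylinder(h = 742, r = 39);
translate([0, 0, 773]) {
  translate([0, 0, 640]) cube([865, 902, 41]);
  translate([89, 89, 0]) cylinder(h = 640, r = 34);
  translate([776, 89, 0]) cylinder(h = 640, r = 34);
  translate([89, 813, 0]) cylinder(h = 640, r = 34);
  translate([776, 813, 0]) cylinder(h = 640, r = 34);
}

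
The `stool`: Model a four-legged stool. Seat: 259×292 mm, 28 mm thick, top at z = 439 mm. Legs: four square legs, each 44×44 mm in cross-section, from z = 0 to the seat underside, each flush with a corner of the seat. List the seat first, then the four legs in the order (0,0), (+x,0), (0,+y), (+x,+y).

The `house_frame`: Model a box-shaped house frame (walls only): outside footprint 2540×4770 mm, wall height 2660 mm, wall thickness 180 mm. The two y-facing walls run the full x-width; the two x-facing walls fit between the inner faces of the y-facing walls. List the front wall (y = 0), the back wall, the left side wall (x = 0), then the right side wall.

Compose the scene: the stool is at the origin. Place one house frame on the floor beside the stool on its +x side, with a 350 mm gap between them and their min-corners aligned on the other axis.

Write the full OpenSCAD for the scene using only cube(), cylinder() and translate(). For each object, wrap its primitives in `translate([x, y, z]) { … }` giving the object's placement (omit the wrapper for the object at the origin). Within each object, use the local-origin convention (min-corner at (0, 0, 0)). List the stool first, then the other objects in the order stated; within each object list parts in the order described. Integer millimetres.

translate([0, 0, 411]) cube([259, 292, 28]);
cube([44, 44, 411]);
translate([215, 0, 0]) cube([44, 44, 411]);
translate([0, 248, 0]) cube([44, 44, 411]);
translate([215, 248, 0]) cube([44, 44, 411]);
translate([609, 0, 0]) {
  cube([2540, 180, 2660]);
  translate([0, 4590, 0]) cube([2540, 180, 2660]);
  translate([0, 180, 0]) cube([180, 4410, 2660]);
  translate([2360, 180, 0]) cube([180, 4410, 2660]);
}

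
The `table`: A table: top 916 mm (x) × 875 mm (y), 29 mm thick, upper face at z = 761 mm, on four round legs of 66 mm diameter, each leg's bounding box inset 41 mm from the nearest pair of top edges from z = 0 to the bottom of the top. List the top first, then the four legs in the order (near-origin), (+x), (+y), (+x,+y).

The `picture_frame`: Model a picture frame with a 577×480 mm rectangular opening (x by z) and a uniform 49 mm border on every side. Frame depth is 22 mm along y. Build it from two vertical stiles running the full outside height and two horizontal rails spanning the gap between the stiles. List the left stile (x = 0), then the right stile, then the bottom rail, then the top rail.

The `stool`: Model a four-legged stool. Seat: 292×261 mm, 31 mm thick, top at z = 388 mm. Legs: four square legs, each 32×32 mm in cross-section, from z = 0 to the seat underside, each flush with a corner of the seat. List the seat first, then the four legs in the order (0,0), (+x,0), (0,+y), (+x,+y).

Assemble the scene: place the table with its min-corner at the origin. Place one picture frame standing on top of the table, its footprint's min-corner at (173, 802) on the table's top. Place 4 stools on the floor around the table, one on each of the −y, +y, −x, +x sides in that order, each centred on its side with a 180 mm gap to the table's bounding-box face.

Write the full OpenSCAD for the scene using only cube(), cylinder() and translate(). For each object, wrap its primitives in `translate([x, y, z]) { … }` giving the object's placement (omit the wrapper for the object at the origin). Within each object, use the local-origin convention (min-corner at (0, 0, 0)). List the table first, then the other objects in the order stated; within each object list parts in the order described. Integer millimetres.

translate([0, 0, 732]) cube([916, 875, 29]);
translate([74, 74, 0]) cylinder(h = 732, r = 33);
translate([842, 74, 0]) cylinder(h = 732, r = 33);
translate([74, 801, 0]) cylinder(h = 732, r = 33);
translate([842, 801, 0]) cylinder(h = 732, r = 33);
translate([173, 802, 761]) {
  cube([49, 22, 578]);
  translate([626, 0, 0]) cube([49, 22, 578]);
  translate([49, 0, 0]) cube([577, 22, 49]);
  translate([49, 0, 529]) cube([577, 22, 49]);
}
translate([312, -441, 0]) {
  translate([0, 0, 357]) cube([292, 261, 31]);
  cube([32, 32, 357]);
  translate([260, 0, 0]) cube([32, 32, 357]);
  translate([0, 229, 0]) cube([32, 32, 357]);
  translate([260, 229, 0]) cube([32, 32, 357]);
}
translate([312, 1055, 0]) {
  translate([0, 0, 357]) cube([292, 261, 31]);
  cube([32, 32, 357]);
  translate([260, 0, 0]) cube([32, 32, 357]);
  translate([0, 229, 0]) cube([32, 32, 357]);
  translate([260, 229, 0]) cube([32, 32, 357]);
}
translate([-472, 307, 0]) {
  translate([0, 0, 357]) cube([292, 261, 31]);
  cube([32, 32, 357]);
  translate([260, 0, 0]) cube([32, 32, 357]);
  translate([0, 229, 0]) cube([32, 32, 357]);
  translate([260, 229, 0]) cube([32, 32, 357]);
}
translate([1096, 307, 0]) {
  translate([0, 0, 357]) cube([292, 261, 31]);
  cube([32, 32, 357]);
  translate([260, 0, 0]) cube([32, 32, 357]);
  translate([0, 229, 0]) cube([32, 32, 357]);
  translate([260, 229, 0]) cube([32, 32, 357]);
}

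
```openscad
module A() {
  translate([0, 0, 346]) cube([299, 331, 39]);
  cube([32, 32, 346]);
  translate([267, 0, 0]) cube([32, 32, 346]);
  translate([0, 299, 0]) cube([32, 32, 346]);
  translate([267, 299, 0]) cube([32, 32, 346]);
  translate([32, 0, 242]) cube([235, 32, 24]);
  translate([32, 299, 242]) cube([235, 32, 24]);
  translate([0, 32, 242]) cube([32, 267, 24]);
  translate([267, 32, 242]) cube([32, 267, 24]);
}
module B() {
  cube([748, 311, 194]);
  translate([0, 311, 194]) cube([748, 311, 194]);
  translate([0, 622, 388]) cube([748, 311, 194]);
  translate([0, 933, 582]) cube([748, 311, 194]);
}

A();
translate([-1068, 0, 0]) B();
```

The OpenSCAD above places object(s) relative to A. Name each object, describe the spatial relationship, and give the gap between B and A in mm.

The staircase's nearest face is 320 mm from the stool's −x face.

A is a stool. B is a staircase. The staircase is on the floor beside the stool on its −x side. The gap between the staircase and the stool is 320 mm.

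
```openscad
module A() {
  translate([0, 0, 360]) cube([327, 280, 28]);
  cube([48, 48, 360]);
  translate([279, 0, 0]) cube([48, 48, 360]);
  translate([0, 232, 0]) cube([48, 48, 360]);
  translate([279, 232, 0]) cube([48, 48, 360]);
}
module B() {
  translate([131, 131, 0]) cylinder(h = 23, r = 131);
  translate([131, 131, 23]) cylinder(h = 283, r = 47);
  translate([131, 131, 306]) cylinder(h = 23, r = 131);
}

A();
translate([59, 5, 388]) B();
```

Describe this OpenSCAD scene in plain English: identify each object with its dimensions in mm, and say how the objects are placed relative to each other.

A is a four-legged stool. The seat is 327×280 mm, 28 mm thick, top at z = 388 mm. It stands on four square legs, each 48×48 mm in cross-section, from z = 0 to the seat underside, each flush with a corner of the seat.

B is a spool: two coaxial disc flanges of radius 131 mm and thickness 23 mm, joined by a core cylinder of radius 47 mm and height 283 mm. The lower flange rests on z = 0 and the three cylinders share a vertical axis.

The spool is on top of the stool.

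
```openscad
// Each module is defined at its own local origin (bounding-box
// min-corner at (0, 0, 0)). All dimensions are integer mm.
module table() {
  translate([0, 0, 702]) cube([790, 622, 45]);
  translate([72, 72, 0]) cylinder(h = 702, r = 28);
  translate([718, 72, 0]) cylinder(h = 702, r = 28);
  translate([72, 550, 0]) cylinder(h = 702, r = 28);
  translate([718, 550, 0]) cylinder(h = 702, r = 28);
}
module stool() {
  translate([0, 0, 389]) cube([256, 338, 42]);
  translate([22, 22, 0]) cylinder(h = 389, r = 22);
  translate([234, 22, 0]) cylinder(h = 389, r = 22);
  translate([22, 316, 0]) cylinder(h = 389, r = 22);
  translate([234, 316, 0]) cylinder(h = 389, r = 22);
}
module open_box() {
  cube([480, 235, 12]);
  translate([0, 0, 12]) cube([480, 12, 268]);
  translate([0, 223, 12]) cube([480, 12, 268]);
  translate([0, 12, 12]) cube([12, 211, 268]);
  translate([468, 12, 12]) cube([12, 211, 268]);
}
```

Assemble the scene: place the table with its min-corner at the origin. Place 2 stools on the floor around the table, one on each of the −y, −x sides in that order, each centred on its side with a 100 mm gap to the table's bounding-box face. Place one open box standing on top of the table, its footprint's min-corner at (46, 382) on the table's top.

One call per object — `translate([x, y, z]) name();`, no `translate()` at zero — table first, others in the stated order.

table();
translate([267, -438, 0]) stool();
translate([-356, 142, 0]) stool();
translate([46, 382, 747]) open_box();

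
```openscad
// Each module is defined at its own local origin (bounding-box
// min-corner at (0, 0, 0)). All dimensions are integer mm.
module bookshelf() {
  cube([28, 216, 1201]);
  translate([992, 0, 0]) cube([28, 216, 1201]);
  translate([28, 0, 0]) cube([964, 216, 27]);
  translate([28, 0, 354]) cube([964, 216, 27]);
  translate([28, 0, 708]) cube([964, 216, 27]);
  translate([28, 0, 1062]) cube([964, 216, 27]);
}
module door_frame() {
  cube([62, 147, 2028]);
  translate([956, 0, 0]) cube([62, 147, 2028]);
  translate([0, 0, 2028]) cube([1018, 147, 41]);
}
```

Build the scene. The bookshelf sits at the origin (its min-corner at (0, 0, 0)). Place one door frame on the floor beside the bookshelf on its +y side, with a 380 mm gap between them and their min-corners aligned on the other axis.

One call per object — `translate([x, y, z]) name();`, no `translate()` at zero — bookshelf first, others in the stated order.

bookshelf();
translate([0, 596, 0]) door_frame();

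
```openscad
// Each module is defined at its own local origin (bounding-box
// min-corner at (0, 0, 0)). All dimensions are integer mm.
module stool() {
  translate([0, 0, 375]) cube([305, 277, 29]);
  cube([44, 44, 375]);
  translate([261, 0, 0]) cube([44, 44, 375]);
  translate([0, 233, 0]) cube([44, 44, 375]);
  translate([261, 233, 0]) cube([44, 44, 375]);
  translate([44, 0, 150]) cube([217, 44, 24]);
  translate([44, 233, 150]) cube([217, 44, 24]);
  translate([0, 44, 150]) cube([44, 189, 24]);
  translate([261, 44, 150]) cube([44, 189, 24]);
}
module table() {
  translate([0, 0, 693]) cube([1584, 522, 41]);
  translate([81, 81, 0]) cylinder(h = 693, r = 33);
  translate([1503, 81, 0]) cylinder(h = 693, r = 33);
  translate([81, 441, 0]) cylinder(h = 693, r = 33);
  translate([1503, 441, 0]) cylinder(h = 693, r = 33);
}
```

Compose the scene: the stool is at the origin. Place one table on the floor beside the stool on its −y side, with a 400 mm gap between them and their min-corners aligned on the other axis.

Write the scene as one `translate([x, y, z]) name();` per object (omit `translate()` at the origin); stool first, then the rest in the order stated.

stool();
translate([0, -922, 0]) table();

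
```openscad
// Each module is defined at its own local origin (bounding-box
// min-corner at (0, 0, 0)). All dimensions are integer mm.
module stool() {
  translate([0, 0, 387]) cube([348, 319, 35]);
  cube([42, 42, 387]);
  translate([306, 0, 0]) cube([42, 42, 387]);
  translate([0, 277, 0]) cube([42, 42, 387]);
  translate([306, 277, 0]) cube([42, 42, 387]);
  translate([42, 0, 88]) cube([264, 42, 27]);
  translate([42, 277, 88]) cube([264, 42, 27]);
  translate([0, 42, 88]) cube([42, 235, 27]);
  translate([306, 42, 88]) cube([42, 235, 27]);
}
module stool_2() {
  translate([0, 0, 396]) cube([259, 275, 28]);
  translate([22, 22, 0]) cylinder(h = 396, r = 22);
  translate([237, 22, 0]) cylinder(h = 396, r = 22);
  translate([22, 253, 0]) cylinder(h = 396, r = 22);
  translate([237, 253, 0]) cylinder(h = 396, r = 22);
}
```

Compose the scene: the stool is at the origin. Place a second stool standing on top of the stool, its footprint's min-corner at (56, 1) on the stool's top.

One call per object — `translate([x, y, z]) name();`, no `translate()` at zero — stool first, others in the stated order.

stool();
translate([56, 1, 422]) stool_2();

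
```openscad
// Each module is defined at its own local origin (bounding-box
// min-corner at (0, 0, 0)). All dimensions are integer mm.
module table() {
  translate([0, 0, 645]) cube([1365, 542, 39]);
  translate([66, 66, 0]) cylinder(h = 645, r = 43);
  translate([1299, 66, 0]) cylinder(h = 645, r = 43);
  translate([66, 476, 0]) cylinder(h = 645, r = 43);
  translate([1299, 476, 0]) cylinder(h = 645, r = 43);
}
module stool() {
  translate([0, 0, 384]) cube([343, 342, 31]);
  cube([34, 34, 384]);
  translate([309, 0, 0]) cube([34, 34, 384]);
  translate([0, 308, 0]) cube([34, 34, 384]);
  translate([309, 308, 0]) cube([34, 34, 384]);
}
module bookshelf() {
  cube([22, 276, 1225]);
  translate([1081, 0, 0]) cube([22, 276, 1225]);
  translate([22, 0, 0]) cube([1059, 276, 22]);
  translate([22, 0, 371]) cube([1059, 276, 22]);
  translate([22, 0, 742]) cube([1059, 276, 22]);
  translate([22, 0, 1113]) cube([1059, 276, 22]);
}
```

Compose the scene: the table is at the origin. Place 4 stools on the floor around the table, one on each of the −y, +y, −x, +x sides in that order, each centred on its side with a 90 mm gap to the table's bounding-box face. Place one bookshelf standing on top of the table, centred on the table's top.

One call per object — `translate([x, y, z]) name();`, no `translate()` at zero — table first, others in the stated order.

table();
translate([511, -432, 0]) stool();
translate([511, 632, 0]) stool();
translate([-433, 100, 0]) stool();
translate([1455, 100, 0]) stool();
translate([131, 133, 684]) bookshelf();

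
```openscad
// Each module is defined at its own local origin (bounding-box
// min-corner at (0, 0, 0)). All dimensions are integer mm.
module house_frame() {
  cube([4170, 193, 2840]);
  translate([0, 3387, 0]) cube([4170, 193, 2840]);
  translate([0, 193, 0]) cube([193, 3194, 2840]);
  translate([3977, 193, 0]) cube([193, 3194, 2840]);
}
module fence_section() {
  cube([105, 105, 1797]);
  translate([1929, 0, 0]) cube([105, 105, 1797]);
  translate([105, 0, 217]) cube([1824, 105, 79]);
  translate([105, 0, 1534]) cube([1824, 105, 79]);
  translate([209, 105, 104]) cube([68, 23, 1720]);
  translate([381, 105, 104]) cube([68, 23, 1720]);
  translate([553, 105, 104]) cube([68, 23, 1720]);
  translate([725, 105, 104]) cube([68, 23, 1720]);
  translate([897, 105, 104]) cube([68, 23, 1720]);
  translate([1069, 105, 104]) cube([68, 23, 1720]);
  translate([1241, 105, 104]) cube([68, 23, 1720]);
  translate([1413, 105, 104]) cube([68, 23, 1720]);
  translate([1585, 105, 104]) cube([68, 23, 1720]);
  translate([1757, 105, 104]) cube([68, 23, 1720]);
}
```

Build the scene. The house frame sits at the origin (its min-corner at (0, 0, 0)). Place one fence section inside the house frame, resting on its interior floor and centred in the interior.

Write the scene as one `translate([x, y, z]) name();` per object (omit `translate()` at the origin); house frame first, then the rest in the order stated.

house_frame();
translate([1068, 1726, 0]) fence_section();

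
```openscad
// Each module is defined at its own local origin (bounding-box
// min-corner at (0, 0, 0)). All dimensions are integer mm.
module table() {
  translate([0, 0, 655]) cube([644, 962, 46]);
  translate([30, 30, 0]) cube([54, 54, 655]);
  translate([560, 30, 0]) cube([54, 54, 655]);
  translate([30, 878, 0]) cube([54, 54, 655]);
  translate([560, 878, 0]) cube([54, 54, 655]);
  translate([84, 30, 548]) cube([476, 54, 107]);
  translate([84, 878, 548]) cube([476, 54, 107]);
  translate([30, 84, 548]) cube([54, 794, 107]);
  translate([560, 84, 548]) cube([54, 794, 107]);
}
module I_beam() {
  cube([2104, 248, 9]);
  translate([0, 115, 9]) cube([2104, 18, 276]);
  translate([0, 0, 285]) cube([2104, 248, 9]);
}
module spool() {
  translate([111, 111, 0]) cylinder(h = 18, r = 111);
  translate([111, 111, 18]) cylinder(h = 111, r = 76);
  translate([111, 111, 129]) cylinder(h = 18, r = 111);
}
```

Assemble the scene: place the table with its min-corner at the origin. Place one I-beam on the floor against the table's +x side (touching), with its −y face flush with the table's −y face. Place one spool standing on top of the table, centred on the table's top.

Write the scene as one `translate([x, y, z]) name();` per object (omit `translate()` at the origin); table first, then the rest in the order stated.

table();
translate([644, 0, 0]) I_beam();
translate([211, 370, 701]) spool();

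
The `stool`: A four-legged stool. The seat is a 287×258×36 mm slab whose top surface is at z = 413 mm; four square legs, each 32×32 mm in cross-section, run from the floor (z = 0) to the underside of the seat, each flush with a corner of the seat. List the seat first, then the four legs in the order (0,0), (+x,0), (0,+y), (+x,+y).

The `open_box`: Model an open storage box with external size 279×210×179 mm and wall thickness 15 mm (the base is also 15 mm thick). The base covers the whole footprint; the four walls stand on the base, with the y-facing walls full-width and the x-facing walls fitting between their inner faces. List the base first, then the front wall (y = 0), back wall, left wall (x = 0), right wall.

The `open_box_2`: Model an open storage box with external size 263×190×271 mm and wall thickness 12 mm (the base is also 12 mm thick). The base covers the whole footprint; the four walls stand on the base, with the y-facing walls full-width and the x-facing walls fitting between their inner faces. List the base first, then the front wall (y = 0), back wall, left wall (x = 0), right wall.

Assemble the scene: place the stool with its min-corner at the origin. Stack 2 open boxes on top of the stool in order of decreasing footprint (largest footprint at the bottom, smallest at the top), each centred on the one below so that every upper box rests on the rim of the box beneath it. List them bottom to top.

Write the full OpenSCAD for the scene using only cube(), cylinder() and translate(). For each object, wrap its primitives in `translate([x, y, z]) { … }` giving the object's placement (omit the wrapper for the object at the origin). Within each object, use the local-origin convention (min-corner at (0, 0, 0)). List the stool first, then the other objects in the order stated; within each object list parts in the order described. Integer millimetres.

translate([0, 0, 377]) cube([287, 258, 36]);
cube([32, 32, 377]);
translate([255, 0, 0]) cube([32, 32, 377]);
translate([0, 226, 0]) cube([32, 32, 377]);
translate([255, 226, 0]) cube([32, 32, 377]);
translate([4, 24, 413]) {
  cube([279, 210, 15]);
  translate([0, 0, 15]) cube([279, 15, 164]);
  translate([0, 195, 15]) cube([279, 15, 164]);
  translate([0, 15, 15]) cube([15, 180, 164]);
  translate([264, 15, 15]) cube([15, 180, 164]);
}
translate([12, 34, 592]) {
  cube([263, 190, 12]);
  translate([0, 0, 12]) cube([263, 12, 259]);
  translate([0, 178, 12]) cube([263, 12, 259]);
  translate([0, 12, 12]) cube([12, 166, 259]);
  translate([251, 12, 12]) cube([12, 166, 259]);
}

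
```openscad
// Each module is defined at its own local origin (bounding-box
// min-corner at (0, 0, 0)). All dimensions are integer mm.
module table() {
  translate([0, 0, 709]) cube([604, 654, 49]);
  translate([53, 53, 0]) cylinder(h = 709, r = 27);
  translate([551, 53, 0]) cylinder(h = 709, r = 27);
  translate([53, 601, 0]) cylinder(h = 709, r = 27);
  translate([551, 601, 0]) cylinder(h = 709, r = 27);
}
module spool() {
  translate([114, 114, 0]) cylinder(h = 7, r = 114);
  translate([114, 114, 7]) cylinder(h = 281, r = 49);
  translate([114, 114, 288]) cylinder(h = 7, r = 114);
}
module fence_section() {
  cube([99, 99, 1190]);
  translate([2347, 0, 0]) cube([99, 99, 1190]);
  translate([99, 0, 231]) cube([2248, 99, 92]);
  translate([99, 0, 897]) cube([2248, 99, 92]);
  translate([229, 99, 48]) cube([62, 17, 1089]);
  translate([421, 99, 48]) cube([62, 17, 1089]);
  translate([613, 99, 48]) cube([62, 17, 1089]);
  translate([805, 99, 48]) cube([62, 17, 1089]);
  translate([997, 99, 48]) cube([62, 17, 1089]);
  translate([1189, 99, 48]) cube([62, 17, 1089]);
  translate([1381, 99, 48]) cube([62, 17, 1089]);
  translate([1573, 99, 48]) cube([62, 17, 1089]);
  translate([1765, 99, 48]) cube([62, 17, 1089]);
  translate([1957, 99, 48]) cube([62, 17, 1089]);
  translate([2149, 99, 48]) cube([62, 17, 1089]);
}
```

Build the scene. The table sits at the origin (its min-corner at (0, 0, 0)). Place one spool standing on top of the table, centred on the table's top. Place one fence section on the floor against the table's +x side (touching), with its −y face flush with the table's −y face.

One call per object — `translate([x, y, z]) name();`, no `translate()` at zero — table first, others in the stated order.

table();
translate([188, 213, 758]) spool();
translate([604, 0, 0]) fence_section();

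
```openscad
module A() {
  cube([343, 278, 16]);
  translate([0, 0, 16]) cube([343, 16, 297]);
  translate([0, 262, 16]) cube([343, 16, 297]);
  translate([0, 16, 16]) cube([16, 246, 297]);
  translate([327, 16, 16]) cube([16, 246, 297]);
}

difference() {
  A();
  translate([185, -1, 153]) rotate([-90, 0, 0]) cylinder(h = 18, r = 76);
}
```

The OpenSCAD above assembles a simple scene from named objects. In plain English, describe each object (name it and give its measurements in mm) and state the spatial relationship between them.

A is an open storage box with external size 343×278×313 mm and wall thickness 16 mm (the base is also 16 mm thick). The base covers the whole footprint; the four walls stand on the base, with the y-facing walls full-width and the x-facing walls fitting between their inner faces.

The open box has a circular hole of radius 76 mm through its front wall, centred at (x = 185, z = 153).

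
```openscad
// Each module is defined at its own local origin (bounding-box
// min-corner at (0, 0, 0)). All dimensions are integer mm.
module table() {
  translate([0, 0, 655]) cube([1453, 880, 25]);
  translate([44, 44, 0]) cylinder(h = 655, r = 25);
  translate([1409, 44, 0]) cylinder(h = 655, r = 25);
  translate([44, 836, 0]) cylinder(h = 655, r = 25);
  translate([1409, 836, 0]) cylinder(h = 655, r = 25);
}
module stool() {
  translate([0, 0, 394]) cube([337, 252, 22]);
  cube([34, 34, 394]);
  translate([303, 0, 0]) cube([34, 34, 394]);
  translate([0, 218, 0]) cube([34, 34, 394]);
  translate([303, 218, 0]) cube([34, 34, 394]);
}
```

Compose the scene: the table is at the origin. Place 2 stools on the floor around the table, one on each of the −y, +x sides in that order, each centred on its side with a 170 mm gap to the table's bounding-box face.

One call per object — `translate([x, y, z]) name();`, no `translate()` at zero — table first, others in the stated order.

table();
translate([558, -422, 0]) stool();
translate([1623, 314, 0]) stool();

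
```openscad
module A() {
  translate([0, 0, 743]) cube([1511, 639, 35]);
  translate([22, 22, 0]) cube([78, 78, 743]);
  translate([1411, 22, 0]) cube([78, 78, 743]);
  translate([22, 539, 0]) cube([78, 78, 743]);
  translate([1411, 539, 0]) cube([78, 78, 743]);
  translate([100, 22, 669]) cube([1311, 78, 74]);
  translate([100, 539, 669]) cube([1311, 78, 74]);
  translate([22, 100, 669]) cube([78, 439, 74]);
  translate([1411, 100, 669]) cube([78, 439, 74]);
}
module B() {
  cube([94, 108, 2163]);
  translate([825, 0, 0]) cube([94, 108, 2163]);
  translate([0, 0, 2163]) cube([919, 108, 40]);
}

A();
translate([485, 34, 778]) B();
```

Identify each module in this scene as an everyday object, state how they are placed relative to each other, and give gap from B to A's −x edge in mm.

The door frame's min-x is at 485; the table's min-x is 0; gap = 485 mm.

A is a table. B is a door frame. The door frame is on top of the table. The gap from the door frame to the table's −x edge is 485 mm.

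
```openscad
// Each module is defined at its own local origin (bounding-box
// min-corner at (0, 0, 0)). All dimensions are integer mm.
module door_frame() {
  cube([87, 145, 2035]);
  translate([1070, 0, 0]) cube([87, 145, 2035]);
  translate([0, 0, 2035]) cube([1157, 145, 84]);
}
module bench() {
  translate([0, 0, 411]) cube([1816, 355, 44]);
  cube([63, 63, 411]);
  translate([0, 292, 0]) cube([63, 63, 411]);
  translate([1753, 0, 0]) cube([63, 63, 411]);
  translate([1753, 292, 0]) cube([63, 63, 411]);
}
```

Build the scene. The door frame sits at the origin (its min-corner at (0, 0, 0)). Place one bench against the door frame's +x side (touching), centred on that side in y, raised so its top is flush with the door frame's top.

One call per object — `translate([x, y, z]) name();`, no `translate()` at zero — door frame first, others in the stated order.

door_frame();
translate([1157, -105, 1664]) bench();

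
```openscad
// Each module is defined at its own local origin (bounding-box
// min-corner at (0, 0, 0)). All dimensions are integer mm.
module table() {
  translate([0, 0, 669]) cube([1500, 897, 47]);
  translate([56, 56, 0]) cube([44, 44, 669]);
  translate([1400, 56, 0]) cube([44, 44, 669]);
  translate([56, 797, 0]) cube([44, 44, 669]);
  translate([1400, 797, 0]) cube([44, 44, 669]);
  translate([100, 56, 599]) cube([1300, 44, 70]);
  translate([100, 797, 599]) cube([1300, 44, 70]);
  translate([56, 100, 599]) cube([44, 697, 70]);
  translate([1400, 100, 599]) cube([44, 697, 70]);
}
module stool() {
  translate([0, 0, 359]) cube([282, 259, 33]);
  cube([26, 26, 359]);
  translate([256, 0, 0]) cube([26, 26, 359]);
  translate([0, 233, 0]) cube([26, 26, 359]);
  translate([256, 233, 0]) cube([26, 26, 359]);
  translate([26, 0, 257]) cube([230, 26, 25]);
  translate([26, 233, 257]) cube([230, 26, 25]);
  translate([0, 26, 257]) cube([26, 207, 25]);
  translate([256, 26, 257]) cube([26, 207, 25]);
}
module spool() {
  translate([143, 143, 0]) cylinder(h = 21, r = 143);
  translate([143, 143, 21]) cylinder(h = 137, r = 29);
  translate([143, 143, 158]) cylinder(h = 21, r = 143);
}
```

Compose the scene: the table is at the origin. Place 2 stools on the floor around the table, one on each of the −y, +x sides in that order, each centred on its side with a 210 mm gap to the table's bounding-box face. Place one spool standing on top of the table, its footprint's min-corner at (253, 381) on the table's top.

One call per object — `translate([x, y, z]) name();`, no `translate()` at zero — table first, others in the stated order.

table();
translate([609, -469, 0]) stool();
translate([1710, 319, 0]) stool();
translate([253, 381, 716]) spool();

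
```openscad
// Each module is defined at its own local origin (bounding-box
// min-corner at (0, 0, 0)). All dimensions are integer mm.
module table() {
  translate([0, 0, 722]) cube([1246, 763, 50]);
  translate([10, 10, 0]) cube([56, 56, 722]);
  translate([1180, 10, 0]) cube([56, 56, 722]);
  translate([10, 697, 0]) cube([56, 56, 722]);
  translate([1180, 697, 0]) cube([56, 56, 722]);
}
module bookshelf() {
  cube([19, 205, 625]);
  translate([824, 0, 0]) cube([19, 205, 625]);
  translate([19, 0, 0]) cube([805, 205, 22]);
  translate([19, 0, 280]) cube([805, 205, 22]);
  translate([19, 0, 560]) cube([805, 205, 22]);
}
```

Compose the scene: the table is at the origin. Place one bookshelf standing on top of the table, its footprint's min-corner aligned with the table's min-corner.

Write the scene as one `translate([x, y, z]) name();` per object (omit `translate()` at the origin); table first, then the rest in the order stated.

table();
translate([0, 0, 772]) bookshelf();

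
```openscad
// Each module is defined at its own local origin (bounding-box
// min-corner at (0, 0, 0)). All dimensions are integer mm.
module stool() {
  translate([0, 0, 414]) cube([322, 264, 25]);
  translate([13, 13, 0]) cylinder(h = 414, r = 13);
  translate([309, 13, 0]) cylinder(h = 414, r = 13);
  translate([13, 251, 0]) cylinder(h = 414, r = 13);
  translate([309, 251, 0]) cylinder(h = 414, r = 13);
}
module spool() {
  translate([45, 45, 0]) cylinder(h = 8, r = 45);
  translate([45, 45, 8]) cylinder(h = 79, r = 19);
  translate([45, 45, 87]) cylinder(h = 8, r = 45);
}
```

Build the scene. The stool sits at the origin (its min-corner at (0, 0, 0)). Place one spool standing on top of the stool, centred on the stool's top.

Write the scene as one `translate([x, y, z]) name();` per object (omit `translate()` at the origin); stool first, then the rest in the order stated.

stool();
translate([116, 87, 439]) spool();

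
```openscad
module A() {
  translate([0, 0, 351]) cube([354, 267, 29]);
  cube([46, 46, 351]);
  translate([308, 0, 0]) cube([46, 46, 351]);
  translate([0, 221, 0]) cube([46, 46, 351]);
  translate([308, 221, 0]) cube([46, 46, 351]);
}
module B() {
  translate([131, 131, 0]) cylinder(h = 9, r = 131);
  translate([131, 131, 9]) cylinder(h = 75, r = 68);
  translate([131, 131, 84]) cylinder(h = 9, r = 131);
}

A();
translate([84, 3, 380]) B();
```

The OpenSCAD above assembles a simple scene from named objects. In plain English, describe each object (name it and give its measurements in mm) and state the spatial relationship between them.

A is a four-legged stool. The seat is 354×267 mm, 29 mm thick, top at z = 380 mm. It stands on four square legs, each 46×46 mm in cross-section, from z = 0 to the seat underside, each flush with a corner of the seat.

B is a spool: two coaxial disc flanges of radius 131 mm and thickness 9 mm, joined by a core cylinder of radius 68 mm and height 75 mm. The lower flange rests on z = 0 and the three cylinders share a vertical axis.

The spool is on top of the stool.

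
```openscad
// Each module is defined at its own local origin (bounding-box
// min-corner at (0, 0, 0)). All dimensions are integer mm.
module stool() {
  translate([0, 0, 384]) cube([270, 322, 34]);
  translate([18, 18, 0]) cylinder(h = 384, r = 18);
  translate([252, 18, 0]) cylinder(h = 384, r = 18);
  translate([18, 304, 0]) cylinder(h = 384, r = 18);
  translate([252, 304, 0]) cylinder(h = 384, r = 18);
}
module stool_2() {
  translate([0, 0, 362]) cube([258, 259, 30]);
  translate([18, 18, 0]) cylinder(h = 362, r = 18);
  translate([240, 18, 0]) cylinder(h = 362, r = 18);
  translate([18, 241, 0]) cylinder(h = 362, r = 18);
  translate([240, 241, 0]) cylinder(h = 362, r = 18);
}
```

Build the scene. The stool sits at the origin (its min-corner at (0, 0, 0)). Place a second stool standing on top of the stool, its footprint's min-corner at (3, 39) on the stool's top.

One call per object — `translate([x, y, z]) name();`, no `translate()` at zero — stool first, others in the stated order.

stool();
translate([3, 39, 418]) stool_2();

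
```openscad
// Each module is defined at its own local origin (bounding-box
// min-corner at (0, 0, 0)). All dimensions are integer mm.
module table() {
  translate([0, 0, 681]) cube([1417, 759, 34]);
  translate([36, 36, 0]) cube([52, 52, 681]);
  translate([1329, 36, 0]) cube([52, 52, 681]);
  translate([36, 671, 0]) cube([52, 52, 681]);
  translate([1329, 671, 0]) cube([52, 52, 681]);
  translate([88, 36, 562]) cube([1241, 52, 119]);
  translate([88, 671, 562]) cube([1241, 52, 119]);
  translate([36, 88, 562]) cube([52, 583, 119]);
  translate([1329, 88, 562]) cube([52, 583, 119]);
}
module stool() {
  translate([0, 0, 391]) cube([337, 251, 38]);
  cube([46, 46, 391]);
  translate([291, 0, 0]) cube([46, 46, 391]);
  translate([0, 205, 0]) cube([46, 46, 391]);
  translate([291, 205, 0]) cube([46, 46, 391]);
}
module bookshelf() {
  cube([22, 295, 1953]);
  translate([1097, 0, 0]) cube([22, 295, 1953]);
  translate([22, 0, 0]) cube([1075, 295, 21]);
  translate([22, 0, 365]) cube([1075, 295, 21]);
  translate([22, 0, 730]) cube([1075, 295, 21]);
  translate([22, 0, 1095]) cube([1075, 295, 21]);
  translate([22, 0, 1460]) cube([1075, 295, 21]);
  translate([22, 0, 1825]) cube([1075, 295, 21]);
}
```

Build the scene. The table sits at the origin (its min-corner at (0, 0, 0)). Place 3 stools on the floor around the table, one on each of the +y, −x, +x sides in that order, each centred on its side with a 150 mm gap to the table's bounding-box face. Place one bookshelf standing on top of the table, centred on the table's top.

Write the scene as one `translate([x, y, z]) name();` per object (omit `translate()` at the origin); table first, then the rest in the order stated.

table();
translate([540, 909, 0]) stool();
translate([-487, 254, 0]) stool();
translate([1567, 254, 0]) stool();
translate([149, 232, 715]) bookshelf();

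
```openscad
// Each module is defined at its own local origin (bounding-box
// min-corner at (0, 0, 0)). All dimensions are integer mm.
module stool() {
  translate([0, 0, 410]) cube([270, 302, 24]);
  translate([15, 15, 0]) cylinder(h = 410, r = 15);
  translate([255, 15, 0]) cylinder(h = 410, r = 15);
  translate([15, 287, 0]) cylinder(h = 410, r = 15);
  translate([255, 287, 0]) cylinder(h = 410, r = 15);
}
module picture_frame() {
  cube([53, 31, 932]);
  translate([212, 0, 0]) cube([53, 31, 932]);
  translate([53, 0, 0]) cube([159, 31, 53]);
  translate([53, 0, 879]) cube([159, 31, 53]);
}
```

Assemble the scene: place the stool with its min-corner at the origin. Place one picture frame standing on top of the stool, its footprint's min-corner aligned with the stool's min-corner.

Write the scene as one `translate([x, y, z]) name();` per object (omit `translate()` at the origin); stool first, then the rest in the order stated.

stool();
translate([0, 0, 434]) picture_frame();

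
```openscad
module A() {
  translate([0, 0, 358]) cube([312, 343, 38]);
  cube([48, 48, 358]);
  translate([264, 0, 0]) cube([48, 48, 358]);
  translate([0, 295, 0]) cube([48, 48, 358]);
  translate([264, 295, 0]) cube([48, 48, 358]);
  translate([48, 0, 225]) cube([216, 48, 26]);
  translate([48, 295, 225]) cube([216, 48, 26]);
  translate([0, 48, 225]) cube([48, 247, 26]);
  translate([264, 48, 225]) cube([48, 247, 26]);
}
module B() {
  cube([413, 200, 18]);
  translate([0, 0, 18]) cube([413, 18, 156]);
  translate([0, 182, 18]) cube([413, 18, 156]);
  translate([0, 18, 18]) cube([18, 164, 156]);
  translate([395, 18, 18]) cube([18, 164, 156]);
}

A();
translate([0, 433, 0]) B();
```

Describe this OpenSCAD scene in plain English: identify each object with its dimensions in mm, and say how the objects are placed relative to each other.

A is a four-legged stool. The seat is a 312×343×38 mm slab whose top surface is at z = 396 mm; four square legs, each 48×48 mm in cross-section, run from the floor (z = 0) to the underside of the seat, each flush with a corner of the seat. Four stretchers, 48 mm wide and 26 mm tall, connect adjacent legs with their undersides at z = 225 mm, each running between the inner faces of the legs it joins and aligned with the legs' outer faces on the other axis.

B is an open-topped rectangular box: outside dimensions 413×200×174 mm, with a uniform wall and base thickness of 18 mm. The base is a full 413×200 slab on the floor; four walls sit on top of the base. The front and back walls (the −y and +y sides) span the full width; the two side walls fit between them.

The open box is on the floor beside the stool on its +y side.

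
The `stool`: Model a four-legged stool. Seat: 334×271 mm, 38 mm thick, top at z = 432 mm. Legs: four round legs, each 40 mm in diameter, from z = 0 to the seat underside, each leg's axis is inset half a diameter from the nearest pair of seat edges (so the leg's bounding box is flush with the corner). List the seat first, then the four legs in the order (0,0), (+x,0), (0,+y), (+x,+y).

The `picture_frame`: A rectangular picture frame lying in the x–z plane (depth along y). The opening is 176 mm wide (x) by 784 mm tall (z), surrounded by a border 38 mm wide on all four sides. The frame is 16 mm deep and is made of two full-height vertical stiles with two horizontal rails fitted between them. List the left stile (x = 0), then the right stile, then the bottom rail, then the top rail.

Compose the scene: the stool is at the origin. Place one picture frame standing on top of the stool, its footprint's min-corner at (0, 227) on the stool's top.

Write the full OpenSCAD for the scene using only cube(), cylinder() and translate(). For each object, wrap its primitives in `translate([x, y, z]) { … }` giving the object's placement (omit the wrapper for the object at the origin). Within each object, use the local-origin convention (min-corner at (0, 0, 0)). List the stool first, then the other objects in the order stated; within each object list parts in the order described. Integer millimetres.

translate([0, 0, 394]) cube([334, 271, 38]);
translate([20, 20, 0]) cylinder(h = 394, r = 20);
translate([314, 20, 0]) cylinder(h = 394, r = 20);
translate([20, 251, 0]) cylinder(h = 394, r = 20);
translate([314, 251, 0]) cylinder(h = 394, r = 20);
translate([0, 227, 432]) {
  cube([38, 16, 860]);
  translate([214, 0, 0]) cube([38, 16, 860]);
  translate([38, 0, 0]) cube([176, 16, 38]);
  translate([38, 0, 822]) cube([176, 16, 38]);
}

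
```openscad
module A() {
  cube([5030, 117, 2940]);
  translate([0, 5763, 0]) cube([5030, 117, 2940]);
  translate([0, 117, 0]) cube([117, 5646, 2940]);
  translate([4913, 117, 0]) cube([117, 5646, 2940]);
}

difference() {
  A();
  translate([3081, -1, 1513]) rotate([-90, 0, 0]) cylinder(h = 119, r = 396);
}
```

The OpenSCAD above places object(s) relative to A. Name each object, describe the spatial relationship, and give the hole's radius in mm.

The subtracted cylinder has r = 396 mm.

A is a house frame. The house frame has a circular hole through its front wall. The hole's radius is 396 mm.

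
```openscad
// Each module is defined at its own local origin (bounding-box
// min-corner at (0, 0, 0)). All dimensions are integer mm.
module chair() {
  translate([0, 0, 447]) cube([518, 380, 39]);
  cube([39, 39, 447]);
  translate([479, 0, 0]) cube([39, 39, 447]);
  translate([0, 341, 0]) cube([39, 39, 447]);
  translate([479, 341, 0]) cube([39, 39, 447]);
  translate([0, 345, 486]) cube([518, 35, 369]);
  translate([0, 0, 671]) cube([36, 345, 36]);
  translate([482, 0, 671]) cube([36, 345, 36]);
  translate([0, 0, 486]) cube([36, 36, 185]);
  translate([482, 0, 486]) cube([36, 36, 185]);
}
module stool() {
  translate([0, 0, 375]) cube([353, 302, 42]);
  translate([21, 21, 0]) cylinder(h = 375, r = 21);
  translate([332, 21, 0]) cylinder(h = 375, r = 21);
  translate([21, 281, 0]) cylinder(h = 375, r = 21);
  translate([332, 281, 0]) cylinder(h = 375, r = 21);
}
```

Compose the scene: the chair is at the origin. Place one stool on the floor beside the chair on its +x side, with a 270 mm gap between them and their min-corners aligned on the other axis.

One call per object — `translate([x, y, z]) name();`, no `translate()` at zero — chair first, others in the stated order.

chair();
translate([788, 0, 0]) stool();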